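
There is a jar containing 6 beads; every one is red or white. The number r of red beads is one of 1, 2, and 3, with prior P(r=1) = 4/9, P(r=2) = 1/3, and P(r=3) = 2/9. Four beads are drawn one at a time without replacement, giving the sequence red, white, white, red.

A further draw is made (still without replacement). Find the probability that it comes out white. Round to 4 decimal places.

Compute the likelihood of the observed sequence for each case: P(data | r = 1) = (1/6)(5/5)(4/4)(0/3) = 0; P(data | r = 2) = (2/6)(4/5)(3/4)(1/3) = 1/15; P(data | r = 3) = (3/6)(3/5)(2/4)(2/3) = 1/10.
Multiplying each by its prior: 4/9 · 0 = 0, 1/3 · 1/15 = 1/45, 2/9 · 1/10 = 1/45; summing to 2/45.
Normalising, the posterior is P(r = 1 | data) = 0, P(r = 2 | data) = 1/2, P(r = 3 | data) = 1/2.
Averaging over the posterior, P(white next | data) = (1)(1/2) + (1/2)(1/2) = 3/4.

0.7500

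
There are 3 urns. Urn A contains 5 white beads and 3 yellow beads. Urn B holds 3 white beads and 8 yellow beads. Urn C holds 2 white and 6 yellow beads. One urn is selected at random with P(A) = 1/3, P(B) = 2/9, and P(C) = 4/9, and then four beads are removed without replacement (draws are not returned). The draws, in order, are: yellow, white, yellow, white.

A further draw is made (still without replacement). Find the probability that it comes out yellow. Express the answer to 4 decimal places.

For each hypothesis, P(data | H) works out to: P(data | urn A) = (3/8)(5/7)(2/6)(4/5) = 0.071429; P(data | urn B) = (8/11)(3/10)(7/9)(2/8) = 0.042424; P(data | urn C) = (6/8)(2/7)(5/6)(1/5) = 0.035714.
Multiplying each by its prior: 1/3 · 0.071429 = 0.02381, 2/9 · 0.042424 = 0.0094276, 4/9 · 0.035714 = 0.015873; these sum to 0.04911.
Dividing through by the total gives posterior P(urn A | data) = 0.48482, P(urn B | data) = 0.19197, P(urn C | data) = 0.32321.
So P(yellow next | data) = Σ P(yellow next | H) P(H | data) = (1/4)(0.48482) + (6/7)(0.19197) + (1)(0.32321) = 0.60896.

0.6090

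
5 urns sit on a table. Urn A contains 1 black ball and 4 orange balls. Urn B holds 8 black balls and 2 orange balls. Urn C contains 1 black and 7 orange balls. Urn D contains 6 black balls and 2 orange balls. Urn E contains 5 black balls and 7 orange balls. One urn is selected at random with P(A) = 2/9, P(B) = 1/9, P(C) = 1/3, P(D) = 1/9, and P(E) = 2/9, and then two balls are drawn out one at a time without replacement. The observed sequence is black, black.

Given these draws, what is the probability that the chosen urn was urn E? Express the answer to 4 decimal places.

0.2074

The likelihood of the observed sequence under each hypothesis: P(data | urn A) = (1/5)(0/4) = 0; P(data | urn B) = (8/10)(7/9) = 0.62222; P(data | urn C) = (1/8)(0/7) = 0; P(data | urn D) = (6/8)(5/7) = 0.53571; P(data | urn E) = (5/12)(4/11) = 0.15152.
The prior-weighted likelihoods are 2/9 · 0 = 0, 1/9 · 0.62222 = 0.069136, 1/3 · 0 = 0, 1/9 · 0.53571 = 0.059524, 2/9 · 0.15152 = 0.03367; these sum to 0.16233.
Therefore the posterior P(urn E | data) = (0.03367) / (0.16233) = 0.20742.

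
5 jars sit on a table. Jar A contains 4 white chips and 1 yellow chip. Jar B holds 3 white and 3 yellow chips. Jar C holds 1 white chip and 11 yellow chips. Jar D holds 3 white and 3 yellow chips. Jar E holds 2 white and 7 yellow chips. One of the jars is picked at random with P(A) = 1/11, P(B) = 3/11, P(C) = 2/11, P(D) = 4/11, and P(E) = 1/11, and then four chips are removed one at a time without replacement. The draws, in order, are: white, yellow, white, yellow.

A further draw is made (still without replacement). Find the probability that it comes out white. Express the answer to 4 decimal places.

For each hypothesis, P(data | H) works out to: P(data | jar A) = (4/5)(1/4)(3/3)(0/2) = 0; P(data | jar B) = (3/6)(3/5)(2/4)(2/3) = 0.1; P(data | jar C) = (1/12)(11/11)(0/10) = 0; P(data | jar D) = (3/6)(3/5)(2/4)(2/3) = 0.1; P(data | jar E) = (2/9)(7/8)(1/7)(6/6) = 0.027778.
Multiplying each by its prior: 1/11 · 0 = 0, 3/11 · 0.1 = 0.027273, 2/11 · 0 = 0, 4/11 · 0.1 = 0.036364, 1/11 · 0.027778 = 0.0025253; these sum to 0.066162.
Dividing through by the total gives posterior P(jar A | data) = 0, P(jar B | data) = 0.41221, P(jar C | data) = 0, P(jar D | data) = 0.54962, P(jar E | data) = 0.038168.
Averaging over the posterior, P(white next | data) = (1/2)(0.41221) + (1/2)(0.54962) + (0)(0.038168) = 0.48092.

0.4809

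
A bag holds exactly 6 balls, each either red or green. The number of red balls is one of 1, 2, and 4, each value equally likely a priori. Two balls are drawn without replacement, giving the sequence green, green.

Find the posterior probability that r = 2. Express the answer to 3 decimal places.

Compute the likelihood of the observed sequence for each case: P(data | r = 1) = (5/6)(4/5) = 2/3; P(data | r = 2) = (4/6)(3/5) = 2/5; P(data | r = 4) = (2/6)(1/5) = 1/15.
The prior-weighted likelihoods are 1/3 · 2/3 = 2/9, 1/3 · 2/5 = 2/15, 1/3 · 1/15 = 1/45; these sum to 17/45.
So P(r = 2 | data) = (2/15) / (17/45) = 6/17.

0.353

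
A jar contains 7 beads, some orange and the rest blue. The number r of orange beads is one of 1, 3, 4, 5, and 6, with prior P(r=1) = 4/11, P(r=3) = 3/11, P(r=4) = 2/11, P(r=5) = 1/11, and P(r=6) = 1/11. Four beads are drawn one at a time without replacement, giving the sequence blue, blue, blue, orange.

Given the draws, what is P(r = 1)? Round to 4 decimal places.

0.6452

Compute the likelihood of the observed sequence for each case: P(data | r = 1) = (6/7)(5/6)(4/5)(1/4) = 1/7; P(data | r = 3) = (4/7)(3/6)(2/5)(3/4) = 3/35; P(data | r = 4) = (3/7)(2/6)(1/5)(4/4) = 1/35; P(data | r = 5) = (2/7)(1/6)(0/5) = 0; P(data | r = 6) = (1/7)(0/6) = 0.
Weighting by the prior gives 4/11 · 1/7 = 4/77, 3/11 · 3/35 = 9/385, 2/11 · 1/35 = 2/385, 1/11 · 0 = 0, 1/11 · 0 = 0; summing to 31/385.
By Bayes' rule, P(r = 1 | data) = (4/77) / (31/385) = 20/31.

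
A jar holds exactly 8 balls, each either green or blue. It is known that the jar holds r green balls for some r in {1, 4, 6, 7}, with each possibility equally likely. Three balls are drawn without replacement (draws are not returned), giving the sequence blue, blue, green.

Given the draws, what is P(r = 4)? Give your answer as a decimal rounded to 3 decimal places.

Under each hypothesis, the probability of the observed sequence is: P(data | r = 1) = (7/8)(6/7)(1/6) = 1/8; P(data | r = 4) = (4/8)(3/7)(4/6) = 1/7; P(data | r = 6) = (2/8)(1/7)(6/6) = 1/28; P(data | r = 7) = (1/8)(0/7) = 0.
Weighting by the prior gives 1/4 · 1/8 = 1/32, 1/4 · 1/7 = 1/28, 1/4 · 1/28 = 1/112, 1/4 · 0 = 0; with total 17/224.
By Bayes' rule, P(r = 4 | data) = (1/28) / (17/224) = 8/17.

0.471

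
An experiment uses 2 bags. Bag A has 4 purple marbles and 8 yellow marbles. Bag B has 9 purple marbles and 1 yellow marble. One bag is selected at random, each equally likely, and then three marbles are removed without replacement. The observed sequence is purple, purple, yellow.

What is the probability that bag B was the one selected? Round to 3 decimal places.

For each hypothesis, P(data | H) works out to: P(data | bag A) = (4/12)(3/11)(8/10) = 4/55; P(data | bag B) = (9/10)(8/9)(1/8) = 1/10.
Multiplying each by its prior: 1/2 · 4/55 = 2/55, 1/2 · 1/10 = 1/20; these sum to 19/220.
Hence P(bag B | data) = (1/20) / (19/220) = 11/19.

0.579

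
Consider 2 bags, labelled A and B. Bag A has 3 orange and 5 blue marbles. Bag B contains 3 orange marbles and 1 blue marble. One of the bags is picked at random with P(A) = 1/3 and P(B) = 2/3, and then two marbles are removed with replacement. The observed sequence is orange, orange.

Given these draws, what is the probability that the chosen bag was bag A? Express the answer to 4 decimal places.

0.1111

Under each hypothesis, the probability of the observed sequence is: P(data | bag A) = (3/8)(3/8) = 9/64; P(data | bag B) = (3/4)(3/4) = 9/16.
Weighting by the prior gives 1/3 · 9/64 = 3/64, 2/3 · 9/16 = 3/8; with total 27/64.
By Bayes' rule, P(bag A | data) = (3/64) / (27/64) = 1/9.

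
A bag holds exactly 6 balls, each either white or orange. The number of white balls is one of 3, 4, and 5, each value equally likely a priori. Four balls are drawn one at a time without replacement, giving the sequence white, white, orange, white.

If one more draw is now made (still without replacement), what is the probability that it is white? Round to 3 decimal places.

0.667

The likelihood of the observed sequence under each hypothesis: P(data | r = 3) = (3/6)(2/5)(3/4)(1/3) = 1/20; P(data | r = 4) = (4/6)(3/5)(2/4)(2/3) = 2/15; P(data | r = 5) = (5/6)(4/5)(1/4)(3/3) = 1/6.
The prior-weighted likelihoods are 1/3 · 1/20 = 1/60, 1/3 · 2/15 = 2/45, 1/3 · 1/6 = 1/18; these sum to 7/60.
Normalising, the posterior is P(r = 3 | data) = 1/7, P(r = 4 | data) = 8/21, P(r = 5 | data) = 10/21.
Averaging over the posterior, P(white next | data) = (0)(1/7) + (1/2)(8/21) + (1)(10/21) = 2/3.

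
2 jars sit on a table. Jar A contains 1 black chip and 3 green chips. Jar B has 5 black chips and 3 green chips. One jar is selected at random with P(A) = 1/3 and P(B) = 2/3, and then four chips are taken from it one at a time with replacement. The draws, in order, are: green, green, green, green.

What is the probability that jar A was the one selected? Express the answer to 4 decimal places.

0.8889

Under each hypothesis, the probability of the observed sequence is: P(data | jar A) = (3/4)(3/4)(3/4)(3/4) = 0.31641; P(data | jar B) = (3/8)(3/8)(3/8)(3/8) = 0.019775.
The prior-weighted likelihoods are 1/3 · 0.31641 = 0.10547, 2/3 · 0.019775 = 0.013184; summing to 0.11865.
So P(jar A | data) = (0.10547) / (0.11865) = 0.88889.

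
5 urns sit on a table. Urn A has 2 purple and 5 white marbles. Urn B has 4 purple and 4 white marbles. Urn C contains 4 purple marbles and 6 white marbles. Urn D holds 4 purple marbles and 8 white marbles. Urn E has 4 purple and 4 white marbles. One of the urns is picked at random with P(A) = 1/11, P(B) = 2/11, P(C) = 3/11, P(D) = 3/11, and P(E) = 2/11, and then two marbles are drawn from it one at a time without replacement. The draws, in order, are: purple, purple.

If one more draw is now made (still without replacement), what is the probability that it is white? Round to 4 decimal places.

Under each hypothesis, the probability of the observed sequence is: P(data | urn A) = (2/7)(1/6) = 0.047619; P(data | urn B) = (4/8)(3/7) = 0.21429; P(data | urn C) = (4/10)(3/9) = 0.13333; P(data | urn D) = (4/12)(3/11) = 0.090909; P(data | urn E) = (4/8)(3/7) = 0.21429.
The prior-weighted likelihoods are 1/11 · 0.047619 = 0.004329, 2/11 · 0.21429 = 0.038961, 3/11 · 0.13333 = 0.036364, 3/11 · 0.090909 = 0.024793, 2/11 · 0.21429 = 0.038961; these sum to 0.14341.
Dividing through by the total gives posterior P(urn A | data) = 0.030187, P(urn B | data) = 0.27168, P(urn C | data) = 0.25357, P(urn D | data) = 0.17289, P(urn E | data) = 0.27168.
So P(white next | data) = Σ P(white next | H) P(H | data) = (1)(0.030187) + (2/3)(0.27168) + (3/4)(0.25357) + (4/5)(0.17289) + (2/3)(0.27168) = 0.72091.

0.7209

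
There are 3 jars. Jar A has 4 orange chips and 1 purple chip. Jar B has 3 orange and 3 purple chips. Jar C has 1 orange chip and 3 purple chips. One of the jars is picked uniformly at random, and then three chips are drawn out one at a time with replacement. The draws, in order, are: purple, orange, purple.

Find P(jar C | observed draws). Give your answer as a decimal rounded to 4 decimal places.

0.4725

For each hypothesis, P(data | H) works out to: P(data | jar A) = (1/5)(4/5)(1/5) = 0.032; P(data | jar B) = (3/6)(3/6)(3/6) = 0.125; P(data | jar C) = (3/4)(1/4)(3/4) = 0.14062.
Weighting by the prior gives 1/3 · 0.032 = 0.010667, 1/3 · 0.125 = 0.041667, 1/3 · 0.14062 = 0.046875; with total 0.099208.
Hence P(jar C | data) = (0.046875) / (0.099208) = 0.47249.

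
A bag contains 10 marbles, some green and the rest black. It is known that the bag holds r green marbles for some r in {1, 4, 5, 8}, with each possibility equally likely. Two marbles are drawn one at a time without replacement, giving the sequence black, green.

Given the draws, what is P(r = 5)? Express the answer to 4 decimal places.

0.3378

Under each hypothesis, the probability of the observed sequence is: P(data | r = 1) = (9/10)(1/9) = 1/10; P(data | r = 4) = (6/10)(4/9) = 4/15; P(data | r = 5) = (5/10)(5/9) = 5/18; P(data | r = 8) = (2/10)(8/9) = 8/45.
Weighting by the prior gives 1/4 · 1/10 = 1/40, 1/4 · 4/15 = 1/15, 1/4 · 5/18 = 5/72, 1/4 · 8/45 = 2/45; summing to 37/180.
Therefore the posterior P(r = 5 | data) = (5/72) / (37/180) = 25/74.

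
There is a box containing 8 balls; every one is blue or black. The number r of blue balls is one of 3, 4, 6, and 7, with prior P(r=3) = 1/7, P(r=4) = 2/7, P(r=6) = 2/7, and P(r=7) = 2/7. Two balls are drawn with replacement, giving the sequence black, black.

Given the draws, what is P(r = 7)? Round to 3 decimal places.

The likelihood of the observed sequence under each hypothesis: P(data | r = 3) = (5/8)(5/8) = 25/64; P(data | r = 4) = (4/8)(4/8) = 1/4; P(data | r = 6) = (2/8)(2/8) = 1/16; P(data | r = 7) = (1/8)(1/8) = 1/64.
Multiplying each by its prior: 1/7 · 25/64 = 25/448, 2/7 · 1/4 = 1/14, 2/7 · 1/16 = 1/56, 2/7 · 1/64 = 1/224; with total 67/448.
By Bayes' rule, P(r = 7 | data) = (1/224) / (67/448) = 2/67.

0.030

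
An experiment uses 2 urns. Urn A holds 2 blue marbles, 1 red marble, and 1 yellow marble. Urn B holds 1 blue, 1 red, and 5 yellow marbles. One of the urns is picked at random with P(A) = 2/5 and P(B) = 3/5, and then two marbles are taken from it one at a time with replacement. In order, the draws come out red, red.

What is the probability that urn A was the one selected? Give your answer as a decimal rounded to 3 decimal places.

0.671

Under each hypothesis, the probability of the observed sequence is: P(data | urn A) = (1/4)(1/4) = 0.0625; P(data | urn B) = (1/7)(1/7) = 0.020408.
Multiplying each by its prior: 2/5 · 0.0625 = 0.025, 3/5 · 0.020408 = 0.012245; with total 0.037245.
By Bayes' rule, P(urn A | data) = (0.025) / (0.037245) = 0.67123.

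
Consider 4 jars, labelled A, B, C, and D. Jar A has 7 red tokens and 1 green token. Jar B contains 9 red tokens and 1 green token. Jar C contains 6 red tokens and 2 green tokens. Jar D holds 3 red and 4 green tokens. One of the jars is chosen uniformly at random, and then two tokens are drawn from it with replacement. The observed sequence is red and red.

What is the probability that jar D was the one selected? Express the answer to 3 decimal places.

0.079

Compute the likelihood of the observed sequence for each case: P(data | jar A) = (7/8)(7/8) = 0.76562; P(data | jar B) = (9/10)(9/10) = 0.81; P(data | jar C) = (6/8)(6/8) = 0.5625; P(data | jar D) = (3/7)(3/7) = 0.18367.
Weighting by the prior gives 1/4 · 0.76562 = 0.19141, 1/4 · 0.81 = 0.2025, 1/4 · 0.5625 = 0.14062, 1/4 · 0.18367 = 0.045918; summing to 0.58045.
So P(jar D | data) = (0.045918) / (0.58045) = 0.079108.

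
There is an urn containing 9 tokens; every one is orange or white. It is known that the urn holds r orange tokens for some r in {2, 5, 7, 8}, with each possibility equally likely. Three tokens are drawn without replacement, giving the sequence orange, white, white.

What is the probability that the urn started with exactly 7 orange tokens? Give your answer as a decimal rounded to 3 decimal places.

0.089

Under each hypothesis, the probability of the observed sequence is: P(data | r = 2) = (2/9)(7/8)(6/7) = 0.16667; P(data | r = 5) = (5/9)(4/8)(3/7) = 0.11905; P(data | r = 7) = (7/9)(2/8)(1/7) = 0.027778; P(data | r = 8) = (8/9)(1/8)(0/7) = 0.
Multiplying each by its prior: 1/4 · 0.16667 = 0.041667, 1/4 · 0.11905 = 0.029762, 1/4 · 0.027778 = 0.0069444, 1/4 · 0 = 0; with total 0.078373.
By Bayes' rule, P(r = 7 | data) = (0.0069444) / (0.078373) = 0.088608.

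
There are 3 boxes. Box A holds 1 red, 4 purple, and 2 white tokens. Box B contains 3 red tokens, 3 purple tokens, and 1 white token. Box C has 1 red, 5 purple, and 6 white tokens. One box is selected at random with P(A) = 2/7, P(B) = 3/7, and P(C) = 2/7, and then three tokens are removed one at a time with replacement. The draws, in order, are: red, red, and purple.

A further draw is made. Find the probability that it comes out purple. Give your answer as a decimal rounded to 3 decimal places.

The likelihood of the observed sequence under each hypothesis: P(data | box A) = (1/7)(1/7)(4/7) = 0.011662; P(data | box B) = (3/7)(3/7)(3/7) = 0.078717; P(data | box C) = (1/12)(1/12)(5/12) = 0.0028935.
Multiplying each by its prior: 2/7 · 0.011662 = 0.0033319, 3/7 · 0.078717 = 0.033736, 2/7 · 0.0028935 = 0.00082672; summing to 0.037895.
The posterior is then P(box A | data) = 0.087927, P(box B | data) = 0.89026, P(box C | data) = 0.021816.
The predictive probability is P(purple next | data) = (4/7)(0.087927) + (3/7)(0.89026) + (5/12)(0.021816) = 0.44087.

0.441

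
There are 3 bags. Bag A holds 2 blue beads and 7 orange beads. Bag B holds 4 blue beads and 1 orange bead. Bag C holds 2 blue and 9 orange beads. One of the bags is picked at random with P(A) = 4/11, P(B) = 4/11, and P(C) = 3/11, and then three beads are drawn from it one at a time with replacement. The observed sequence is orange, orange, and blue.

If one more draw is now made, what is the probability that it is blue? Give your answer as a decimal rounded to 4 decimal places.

For each hypothesis, P(data | H) works out to: P(data | bag A) = (7/9)(7/9)(2/9) = 0.13443; P(data | bag B) = (1/5)(1/5)(4/5) = 0.032; P(data | bag C) = (9/11)(9/11)(2/11) = 0.12171.
Weighting by the prior gives 4/11 · 0.13443 = 0.048884, 4/11 · 0.032 = 0.011636, 3/11 · 0.12171 = 0.033194; summing to 0.093715.
Dividing through by the total gives posterior P(bag A | data) = 0.52162, P(bag B | data) = 0.12417, P(bag C | data) = 0.35421.
So P(blue next | data) = Σ P(blue next | H) P(H | data) = (2/9)(0.52162) + (4/5)(0.12417) + (2/11)(0.35421) = 0.27965.

0.2797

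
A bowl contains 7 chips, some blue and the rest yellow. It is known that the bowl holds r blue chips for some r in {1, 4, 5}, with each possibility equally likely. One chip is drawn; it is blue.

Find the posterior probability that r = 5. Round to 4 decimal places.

0.5000

For each hypothesis, P(data | H) works out to: P(data | r = 1) = (1/7) = 1/7; P(data | r = 4) = (4/7) = 4/7; P(data | r = 5) = (5/7) = 5/7.
Multiplying each by its prior: 1/3 · 1/7 = 1/21, 1/3 · 4/7 = 4/21, 1/3 · 5/7 = 5/21; with total 10/21.
So P(r = 5 | data) = (5/21) / (10/21) = 1/2.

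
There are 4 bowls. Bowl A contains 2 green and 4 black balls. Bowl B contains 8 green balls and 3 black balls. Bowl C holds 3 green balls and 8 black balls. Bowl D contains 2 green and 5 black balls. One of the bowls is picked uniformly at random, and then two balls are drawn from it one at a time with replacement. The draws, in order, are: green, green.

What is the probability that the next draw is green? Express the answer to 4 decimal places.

The likelihood of the observed sequence under each hypothesis: P(data | bowl A) = (2/6)(2/6) = 0.11111; P(data | bowl B) = (8/11)(8/11) = 0.52893; P(data | bowl C) = (3/11)(3/11) = 0.07438; P(data | bowl D) = (2/7)(2/7) = 0.081633.
Multiplying each by its prior: 1/4 · 0.11111 = 0.027778, 1/4 · 0.52893 = 0.13223, 1/4 · 0.07438 = 0.018595, 1/4 · 0.081633 = 0.020408; summing to 0.19901.
The posterior is then P(bowl A | data) = 0.13958, P(bowl B | data) = 0.66444, P(bowl C | data) = 0.093437, P(bowl D | data) = 0.10255.
The predictive probability is P(green next | data) = (1/3)(0.13958) + (8/11)(0.66444) + (3/11)(0.093437) + (2/7)(0.10255) = 0.58454.

0.5845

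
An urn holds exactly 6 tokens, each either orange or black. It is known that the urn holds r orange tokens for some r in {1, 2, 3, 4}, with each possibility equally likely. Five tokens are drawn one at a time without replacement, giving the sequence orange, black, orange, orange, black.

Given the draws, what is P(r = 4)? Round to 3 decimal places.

0.571

For each hypothesis, P(data | H) works out to: P(data | r = 1) = (1/6)(5/5)(0/4) = 0; P(data | r = 2) = (2/6)(4/5)(1/4)(0/3) = 0; P(data | r = 3) = (3/6)(3/5)(2/4)(1/3)(2/2) = 1/20; P(data | r = 4) = (4/6)(2/5)(3/4)(2/3)(1/2) = 1/15.
Multiplying each by its prior: 1/4 · 0 = 0, 1/4 · 0 = 0, 1/4 · 1/20 = 1/80, 1/4 · 1/15 = 1/60; with total 7/240.
So P(r = 4 | data) = (1/60) / (7/240) = 4/7.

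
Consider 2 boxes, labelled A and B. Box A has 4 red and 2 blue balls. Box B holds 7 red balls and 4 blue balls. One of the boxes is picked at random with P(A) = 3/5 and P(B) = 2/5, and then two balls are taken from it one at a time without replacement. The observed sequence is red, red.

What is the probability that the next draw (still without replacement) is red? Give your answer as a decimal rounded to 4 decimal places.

The likelihood of the observed sequence under each hypothesis: P(data | box A) = (4/6)(3/5) = 2/5; P(data | box B) = (7/11)(6/10) = 21/55.
The prior-weighted likelihoods are 3/5 · 2/5 = 6/25, 2/5 · 21/55 = 42/275; with total 108/275.
Dividing through by the total gives posterior P(box A | data) = 11/18, P(box B | data) = 7/18.
Averaging over the posterior, P(red next | data) = (1/2)(11/18) + (5/9)(7/18) = 169/324.

0.5216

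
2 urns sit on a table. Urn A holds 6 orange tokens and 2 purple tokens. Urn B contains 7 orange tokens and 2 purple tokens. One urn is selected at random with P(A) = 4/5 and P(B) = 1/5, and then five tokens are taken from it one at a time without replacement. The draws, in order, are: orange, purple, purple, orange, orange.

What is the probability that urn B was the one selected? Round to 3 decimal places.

0.163

For each hypothesis, P(data | H) works out to: P(data | urn A) = (6/8)(2/7)(1/6)(5/5)(4/4) = 0.035714; P(data | urn B) = (7/9)(2/8)(1/7)(6/6)(5/5) = 0.027778.
Weighting by the prior gives 4/5 · 0.035714 = 0.028571, 1/5 · 0.027778 = 0.0055556; these sum to 0.034127.
Therefore the posterior P(urn B | data) = (0.0055556) / (0.034127) = 0.16279.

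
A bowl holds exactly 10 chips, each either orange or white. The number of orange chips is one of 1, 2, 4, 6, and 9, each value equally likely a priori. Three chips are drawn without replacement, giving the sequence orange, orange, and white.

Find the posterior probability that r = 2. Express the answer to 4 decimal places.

Under each hypothesis, the probability of the observed sequence is: P(data | r = 1) = (1/10)(0/9) = 0; P(data | r = 2) = (2/10)(1/9)(8/8) = 1/45; P(data | r = 4) = (4/10)(3/9)(6/8) = 1/10; P(data | r = 6) = (6/10)(5/9)(4/8) = 1/6; P(data | r = 9) = (9/10)(8/9)(1/8) = 1/10.
The prior-weighted likelihoods are 1/5 · 0 = 0, 1/5 · 1/45 = 1/225, 1/5 · 1/10 = 1/50, 1/5 · 1/6 = 1/30, 1/5 · 1/10 = 1/50; these sum to 7/90.
By Bayes' rule, P(r = 2 | data) = (1/225) / (7/90) = 2/35.

0.0571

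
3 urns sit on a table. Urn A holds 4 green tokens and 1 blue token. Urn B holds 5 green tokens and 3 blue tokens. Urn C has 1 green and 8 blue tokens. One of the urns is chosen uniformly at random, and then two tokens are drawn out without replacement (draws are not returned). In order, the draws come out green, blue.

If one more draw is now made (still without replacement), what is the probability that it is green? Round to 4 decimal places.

Compute the likelihood of the observed sequence for each case: P(data | urn A) = (4/5)(1/4) = 0.2; P(data | urn B) = (5/8)(3/7) = 0.26786; P(data | urn C) = (1/9)(8/8) = 0.11111.
Multiplying each by its prior: 1/3 · 0.2 = 0.066667, 1/3 · 0.26786 = 0.089286, 1/3 · 0.11111 = 0.037037; with total 0.19299.
Dividing through by the total gives posterior P(urn A | data) = 0.34544, P(urn B | data) = 0.46265, P(urn C | data) = 0.19191.
Averaging over the posterior, P(green next | data) = (1)(0.34544) + (2/3)(0.46265) + (0)(0.19191) = 0.65387.

0.6539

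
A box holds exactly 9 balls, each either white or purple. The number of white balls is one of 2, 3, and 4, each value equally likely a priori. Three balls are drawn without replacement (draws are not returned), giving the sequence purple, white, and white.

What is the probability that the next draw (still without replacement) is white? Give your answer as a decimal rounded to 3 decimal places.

Under each hypothesis, the probability of the observed sequence is: P(data | r = 2) = (7/9)(2/8)(1/7) = 1/36; P(data | r = 3) = (6/9)(3/8)(2/7) = 1/14; P(data | r = 4) = (5/9)(4/8)(3/7) = 5/42.
The prior-weighted likelihoods are 1/3 · 1/36 = 1/108, 1/3 · 1/14 = 1/42, 1/3 · 5/42 = 5/126; with total 55/756.
Normalising, the posterior is P(r = 2 | data) = 7/55, P(r = 3 | data) = 18/55, P(r = 4 | data) = 6/11.
So P(white next | data) = Σ P(white next | H) P(H | data) = (0)(7/55) + (1/6)(18/55) + (1/3)(6/11) = 13/55.

0.236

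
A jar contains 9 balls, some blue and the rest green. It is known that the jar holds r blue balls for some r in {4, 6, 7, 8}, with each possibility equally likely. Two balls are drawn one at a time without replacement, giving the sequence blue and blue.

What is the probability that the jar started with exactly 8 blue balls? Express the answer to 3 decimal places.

For each hypothesis, P(data | H) works out to: P(data | r = 4) = (4/9)(3/8) = 1/6; P(data | r = 6) = (6/9)(5/8) = 5/12; P(data | r = 7) = (7/9)(6/8) = 7/12; P(data | r = 8) = (8/9)(7/8) = 7/9.
Multiplying each by its prior: 1/4 · 1/6 = 1/24, 1/4 · 5/12 = 5/48, 1/4 · 7/12 = 7/48, 1/4 · 7/9 = 7/36; summing to 35/72.
By Bayes' rule, P(r = 8 | data) = (7/36) / (35/72) = 2/5.

0.400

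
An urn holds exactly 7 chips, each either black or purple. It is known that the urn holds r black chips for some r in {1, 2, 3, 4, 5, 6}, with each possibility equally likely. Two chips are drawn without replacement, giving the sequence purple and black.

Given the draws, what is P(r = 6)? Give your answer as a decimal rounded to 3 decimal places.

0.107

The likelihood of the observed sequence under each hypothesis: P(data | r = 1) = (6/7)(1/6) = 1/7; P(data | r = 2) = (5/7)(2/6) = 5/21; P(data | r = 3) = (4/7)(3/6) = 2/7; P(data | r = 4) = (3/7)(4/6) = 2/7; P(data | r = 5) = (2/7)(5/6) = 5/21; P(data | r = 6) = (1/7)(6/6) = 1/7.
The prior-weighted likelihoods are 1/6 · 1/7 = 1/42, 1/6 · 5/21 = 5/126, 1/6 · 2/7 = 1/21, 1/6 · 2/7 = 1/21, 1/6 · 5/21 = 5/126, 1/6 · 1/7 = 1/42; with total 2/9.
Therefore the posterior P(r = 6 | data) = (1/42) / (2/9) = 3/28.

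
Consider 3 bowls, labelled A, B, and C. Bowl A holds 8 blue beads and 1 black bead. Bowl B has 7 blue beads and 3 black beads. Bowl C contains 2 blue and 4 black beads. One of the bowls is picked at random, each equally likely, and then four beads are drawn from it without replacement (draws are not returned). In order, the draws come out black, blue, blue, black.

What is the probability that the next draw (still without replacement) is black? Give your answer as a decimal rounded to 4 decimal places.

For each hypothesis, P(data | H) works out to: P(data | bowl A) = (1/9)(8/8)(7/7)(0/6) = 0; P(data | bowl B) = (3/10)(7/9)(6/8)(2/7) = 1/20; P(data | bowl C) = (4/6)(2/5)(1/4)(3/3) = 1/15.
The prior-weighted likelihoods are 1/3 · 0 = 0, 1/3 · 1/20 = 1/60, 1/3 · 1/15 = 1/45; these sum to 7/180.
Dividing through by the total gives posterior P(bowl A | data) = 0, P(bowl B | data) = 3/7, P(bowl C | data) = 4/7.
The predictive probability is P(black next | data) = (1/6)(3/7) + (1)(4/7) = 9/14.

0.6429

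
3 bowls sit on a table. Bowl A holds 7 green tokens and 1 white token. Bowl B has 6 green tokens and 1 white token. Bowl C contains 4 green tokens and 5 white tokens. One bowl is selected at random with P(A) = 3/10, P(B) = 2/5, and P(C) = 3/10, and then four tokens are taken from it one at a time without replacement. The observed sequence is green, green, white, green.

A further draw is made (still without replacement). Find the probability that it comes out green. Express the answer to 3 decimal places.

0.911

Compute the likelihood of the observed sequence for each case: P(data | bowl A) = (7/8)(6/7)(1/6)(5/5) = 0.125; P(data | bowl B) = (6/7)(5/6)(1/5)(4/4) = 0.14286; P(data | bowl C) = (4/9)(3/8)(5/7)(2/6) = 0.039683.
Weighting by the prior gives 3/10 · 0.125 = 0.0375, 2/5 · 0.14286 = 0.057143, 3/10 · 0.039683 = 0.011905; summing to 0.10655.
Normalising, the posterior is P(bowl A | data) = 0.35196, P(bowl B | data) = 0.53631, P(bowl C | data) = 0.11173.
So P(green next | data) = Σ P(green next | H) P(H | data) = (1)(0.35196) + (1)(0.53631) + (1/5)(0.11173) = 0.91061.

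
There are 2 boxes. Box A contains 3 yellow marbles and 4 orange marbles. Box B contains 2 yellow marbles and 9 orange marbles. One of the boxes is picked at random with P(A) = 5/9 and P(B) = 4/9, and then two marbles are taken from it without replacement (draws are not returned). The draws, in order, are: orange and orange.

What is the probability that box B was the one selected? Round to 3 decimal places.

The likelihood of the observed sequence under each hypothesis: P(data | box A) = (4/7)(3/6) = 0.28571; P(data | box B) = (9/11)(8/10) = 0.65455.
The prior-weighted likelihoods are 5/9 · 0.28571 = 0.15873, 4/9 · 0.65455 = 0.29091; with total 0.44964.
By Bayes' rule, P(box B | data) = (0.29091) / (0.44964) = 0.64698.

0.647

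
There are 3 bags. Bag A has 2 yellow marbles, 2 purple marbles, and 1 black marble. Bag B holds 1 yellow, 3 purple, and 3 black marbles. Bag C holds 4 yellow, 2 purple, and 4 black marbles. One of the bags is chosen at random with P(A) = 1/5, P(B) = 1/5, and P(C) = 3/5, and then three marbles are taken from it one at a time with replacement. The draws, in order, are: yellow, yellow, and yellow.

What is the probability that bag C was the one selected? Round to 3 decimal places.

0.742

For each hypothesis, P(data | H) works out to: P(data | bag A) = (2/5)(2/5)(2/5) = 0.064; P(data | bag B) = (1/7)(1/7)(1/7) = 0.0029155; P(data | bag C) = (4/10)(4/10)(4/10) = 0.064.
Multiplying each by its prior: 1/5 · 0.064 = 0.0128, 1/5 · 0.0029155 = 0.00058309, 3/5 · 0.064 = 0.0384; summing to 0.051783.
So P(bag C | data) = (0.0384) / (0.051783) = 0.74155.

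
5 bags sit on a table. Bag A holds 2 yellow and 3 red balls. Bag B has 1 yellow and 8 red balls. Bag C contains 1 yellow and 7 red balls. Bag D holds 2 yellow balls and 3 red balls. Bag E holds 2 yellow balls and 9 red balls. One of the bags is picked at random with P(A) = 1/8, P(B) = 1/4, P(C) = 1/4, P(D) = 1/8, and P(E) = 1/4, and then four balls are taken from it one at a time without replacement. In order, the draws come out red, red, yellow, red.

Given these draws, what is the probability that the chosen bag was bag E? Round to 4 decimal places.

For each hypothesis, P(data | H) works out to: P(data | bag A) = (3/5)(2/4)(2/3)(1/2) = 0.1; P(data | bag B) = (8/9)(7/8)(1/7)(6/6) = 0.11111; P(data | bag C) = (7/8)(6/7)(1/6)(5/5) = 0.125; P(data | bag D) = (3/5)(2/4)(2/3)(1/2) = 0.1; P(data | bag E) = (9/11)(8/10)(2/9)(7/8) = 0.12727.
Weighting by the prior gives 1/8 · 0.1 = 0.0125, 1/4 · 0.11111 = 0.027778, 1/4 · 0.125 = 0.03125, 1/8 · 0.1 = 0.0125, 1/4 · 0.12727 = 0.031818; summing to 0.11585.
By Bayes' rule, P(bag E | data) = (0.031818) / (0.11585) = 0.27466.

0.2747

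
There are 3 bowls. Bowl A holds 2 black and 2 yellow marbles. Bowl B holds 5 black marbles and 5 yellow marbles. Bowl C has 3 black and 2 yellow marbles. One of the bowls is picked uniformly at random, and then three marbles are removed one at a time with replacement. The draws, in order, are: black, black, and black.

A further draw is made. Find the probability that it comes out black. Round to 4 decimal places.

0.5464

The likelihood of the observed sequence under each hypothesis: P(data | bowl A) = (2/4)(2/4)(2/4) = 0.125; P(data | bowl B) = (5/10)(5/10)(5/10) = 0.125; P(data | bowl C) = (3/5)(3/5)(3/5) = 0.216.
The prior-weighted likelihoods are 1/3 · 0.125 = 0.041667, 1/3 · 0.125 = 0.041667, 1/3 · 0.216 = 0.072; with total 0.15533.
Normalising, the posterior is P(bowl A | data) = 0.26824, P(bowl B | data) = 0.26824, P(bowl C | data) = 0.46352.
Averaging over the posterior, P(black next | data) = (1/2)(0.26824) + (1/2)(0.26824) + (3/5)(0.46352) = 0.54635.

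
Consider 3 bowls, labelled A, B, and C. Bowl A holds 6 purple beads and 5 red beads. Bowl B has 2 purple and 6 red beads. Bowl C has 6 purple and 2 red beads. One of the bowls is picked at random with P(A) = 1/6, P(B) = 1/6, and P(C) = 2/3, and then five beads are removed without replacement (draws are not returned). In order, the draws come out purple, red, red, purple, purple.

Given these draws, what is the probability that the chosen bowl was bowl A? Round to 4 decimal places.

0.2326

Under each hypothesis, the probability of the observed sequence is: P(data | bowl A) = (6/11)(5/10)(4/9)(5/8)(4/7) = 0.04329; P(data | bowl B) = (2/8)(6/7)(5/6)(1/5)(0/4) = 0; P(data | bowl C) = (6/8)(2/7)(1/6)(5/5)(4/4) = 0.035714.
Multiplying each by its prior: 1/6 · 0.04329 = 0.007215, 1/6 · 0 = 0, 2/3 · 0.035714 = 0.02381; with total 0.031025.
So P(bowl A | data) = (0.007215) / (0.031025) = 0.23256.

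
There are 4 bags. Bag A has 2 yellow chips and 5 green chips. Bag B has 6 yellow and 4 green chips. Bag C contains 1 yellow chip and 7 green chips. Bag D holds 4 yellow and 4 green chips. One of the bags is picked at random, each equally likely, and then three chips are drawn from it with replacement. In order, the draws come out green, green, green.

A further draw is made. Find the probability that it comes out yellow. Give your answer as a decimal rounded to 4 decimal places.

Compute the likelihood of the observed sequence for each case: P(data | bag A) = (5/7)(5/7)(5/7) = 0.36443; P(data | bag B) = (4/10)(4/10)(4/10) = 0.064; P(data | bag C) = (7/8)(7/8)(7/8) = 0.66992; P(data | bag D) = (4/8)(4/8)(4/8) = 0.125.
The prior-weighted likelihoods are 1/4 · 0.36443 = 0.091108, 1/4 · 0.064 = 0.016, 1/4 · 0.66992 = 0.16748, 1/4 · 0.125 = 0.03125; summing to 0.30584.
The posterior is then P(bag A | data) = 0.2979, P(bag B | data) = 0.052315, P(bag C | data) = 0.54761, P(bag D | data) = 0.10218.
Averaging over the posterior, P(yellow next | data) = (2/7)(0.2979) + (3/5)(0.052315) + (1/8)(0.54761) + (1/2)(0.10218) = 0.23604.

0.2360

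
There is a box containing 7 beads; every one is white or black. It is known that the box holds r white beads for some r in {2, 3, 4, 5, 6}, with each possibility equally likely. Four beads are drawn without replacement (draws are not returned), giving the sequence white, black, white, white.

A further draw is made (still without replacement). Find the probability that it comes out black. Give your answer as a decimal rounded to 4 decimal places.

0.3333

Compute the likelihood of the observed sequence for each case: P(data | r = 2) = (2/7)(5/6)(1/5)(0/4) = 0; P(data | r = 3) = (3/7)(4/6)(2/5)(1/4) = 1/35; P(data | r = 4) = (4/7)(3/6)(3/5)(2/4) = 3/35; P(data | r = 5) = (5/7)(2/6)(4/5)(3/4) = 1/7; P(data | r = 6) = (6/7)(1/6)(5/5)(4/4) = 1/7.
Multiplying each by its prior: 1/5 · 0 = 0, 1/5 · 1/35 = 1/175, 1/5 · 3/35 = 3/175, 1/5 · 1/7 = 1/35, 1/5 · 1/7 = 1/35; with total 2/25.
Normalising, the posterior is P(r = 2 | data) = 0, P(r = 3 | data) = 1/14, P(r = 4 | data) = 3/14, P(r = 5 | data) = 5/14, P(r = 6 | data) = 5/14.
The predictive probability is P(black next | data) = (1)(1/14) + (2/3)(3/14) + (1/3)(5/14) + (0)(5/14) = 1/3.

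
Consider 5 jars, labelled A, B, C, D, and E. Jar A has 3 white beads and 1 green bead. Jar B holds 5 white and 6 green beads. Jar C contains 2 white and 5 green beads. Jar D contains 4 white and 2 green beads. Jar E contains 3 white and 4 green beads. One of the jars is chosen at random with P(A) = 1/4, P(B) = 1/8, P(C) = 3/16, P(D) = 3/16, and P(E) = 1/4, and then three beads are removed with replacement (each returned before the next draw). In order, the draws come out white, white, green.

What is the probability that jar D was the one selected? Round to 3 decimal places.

0.243

The likelihood of the observed sequence under each hypothesis: P(data | jar A) = (3/4)(3/4)(1/4) = 0.14062; P(data | jar B) = (5/11)(5/11)(6/11) = 0.1127; P(data | jar C) = (2/7)(2/7)(5/7) = 0.058309; P(data | jar D) = (4/6)(4/6)(2/6) = 0.14815; P(data | jar E) = (3/7)(3/7)(4/7) = 0.10496.
Multiplying each by its prior: 1/4 · 0.14062 = 0.035156, 1/8 · 0.1127 = 0.014087, 3/16 · 0.058309 = 0.010933, 3/16 · 0.14815 = 0.027778, 1/4 · 0.10496 = 0.026239; with total 0.11419.
So P(jar D | data) = (0.027778) / (0.11419) = 0.24325.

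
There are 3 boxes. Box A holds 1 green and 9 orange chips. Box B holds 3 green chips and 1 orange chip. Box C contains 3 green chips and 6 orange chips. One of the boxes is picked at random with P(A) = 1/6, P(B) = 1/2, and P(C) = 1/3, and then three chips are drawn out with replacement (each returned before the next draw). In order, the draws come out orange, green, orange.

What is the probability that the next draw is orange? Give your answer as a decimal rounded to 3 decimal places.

0.590

Compute the likelihood of the observed sequence for each case: P(data | box A) = (9/10)(1/10)(9/10) = 0.081; P(data | box B) = (1/4)(3/4)(1/4) = 0.046875; P(data | box C) = (6/9)(3/9)(6/9) = 0.14815.
Multiplying each by its prior: 1/6 · 0.081 = 0.0135, 1/2 · 0.046875 = 0.023438, 1/3 · 0.14815 = 0.049383; these sum to 0.08632.
Dividing through by the total gives posterior P(box A | data) = 0.15639, P(box B | data) = 0.27152, P(box C | data) = 0.57209.
The predictive probability is P(orange next | data) = (9/10)(0.15639) + (1/4)(0.27152) + (2/3)(0.57209) = 0.59003.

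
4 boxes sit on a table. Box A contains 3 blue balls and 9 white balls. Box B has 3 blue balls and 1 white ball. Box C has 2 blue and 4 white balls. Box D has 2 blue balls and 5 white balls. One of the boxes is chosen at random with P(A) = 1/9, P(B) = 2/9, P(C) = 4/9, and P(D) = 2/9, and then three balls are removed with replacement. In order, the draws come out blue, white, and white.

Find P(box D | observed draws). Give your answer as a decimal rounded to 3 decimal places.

Compute the likelihood of the observed sequence for each case: P(data | box A) = (3/12)(9/12)(9/12) = 0.14062; P(data | box B) = (3/4)(1/4)(1/4) = 0.046875; P(data | box C) = (2/6)(4/6)(4/6) = 0.14815; P(data | box D) = (2/7)(5/7)(5/7) = 0.14577.
Weighting by the prior gives 1/9 · 0.14062 = 0.015625, 2/9 · 0.046875 = 0.010417, 4/9 · 0.14815 = 0.065844, 2/9 · 0.14577 = 0.032394; summing to 0.12428.
Hence P(box D | data) = (0.032394) / (0.12428) = 0.26065.

0.261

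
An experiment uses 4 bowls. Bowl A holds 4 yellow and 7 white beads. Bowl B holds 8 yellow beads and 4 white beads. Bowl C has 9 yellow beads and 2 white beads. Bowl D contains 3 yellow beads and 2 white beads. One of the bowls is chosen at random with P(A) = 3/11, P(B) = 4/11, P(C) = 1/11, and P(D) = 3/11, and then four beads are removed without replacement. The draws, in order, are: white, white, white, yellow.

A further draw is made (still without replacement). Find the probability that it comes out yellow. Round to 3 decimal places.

For each hypothesis, P(data | H) works out to: P(data | bowl A) = (7/11)(6/10)(5/9)(4/8) = 0.10606; P(data | bowl B) = (4/12)(3/11)(2/10)(8/9) = 0.016162; P(data | bowl C) = (2/11)(1/10)(0/9) = 0; P(data | bowl D) = (2/5)(1/4)(0/3) = 0.
Weighting by the prior gives 3/11 · 0.10606 = 0.028926, 4/11 · 0.016162 = 0.005877, 1/11 · 0 = 0, 3/11 · 0 = 0; with total 0.034803.
The posterior is then P(bowl A | data) = 0.83113, P(bowl B | data) = 0.16887, P(bowl C | data) = 0, P(bowl D | data) = 0.
So P(yellow next | data) = Σ P(yellow next | H) P(H | data) = (3/7)(0.83113) + (7/8)(0.16887) = 0.50396.

0.504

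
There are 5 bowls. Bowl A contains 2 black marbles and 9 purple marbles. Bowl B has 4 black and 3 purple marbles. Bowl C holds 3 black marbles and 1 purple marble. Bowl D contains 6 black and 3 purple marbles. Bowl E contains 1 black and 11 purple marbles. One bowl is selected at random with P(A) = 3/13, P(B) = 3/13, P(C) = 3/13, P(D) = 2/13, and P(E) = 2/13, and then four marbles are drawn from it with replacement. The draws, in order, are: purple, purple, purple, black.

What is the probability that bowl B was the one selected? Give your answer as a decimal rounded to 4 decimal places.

0.2087

Under each hypothesis, the probability of the observed sequence is: P(data | bowl A) = (9/11)(9/11)(9/11)(2/11) = 0.099583; P(data | bowl B) = (3/7)(3/7)(3/7)(4/7) = 0.044981; P(data | bowl C) = (1/4)(1/4)(1/4)(3/4) = 0.011719; P(data | bowl D) = (3/9)(3/9)(3/9)(6/9) = 0.024691; P(data | bowl E) = (11/12)(11/12)(11/12)(1/12) = 0.064188.
Weighting by the prior gives 3/13 · 0.099583 = 0.022981, 3/13 · 0.044981 = 0.01038, 3/13 · 0.011719 = 0.0027043, 2/13 · 0.024691 = 0.0037987, 2/13 · 0.064188 = 0.0098751; these sum to 0.049739.
Therefore the posterior P(bowl B | data) = (0.01038) / (0.049739) = 0.20869.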